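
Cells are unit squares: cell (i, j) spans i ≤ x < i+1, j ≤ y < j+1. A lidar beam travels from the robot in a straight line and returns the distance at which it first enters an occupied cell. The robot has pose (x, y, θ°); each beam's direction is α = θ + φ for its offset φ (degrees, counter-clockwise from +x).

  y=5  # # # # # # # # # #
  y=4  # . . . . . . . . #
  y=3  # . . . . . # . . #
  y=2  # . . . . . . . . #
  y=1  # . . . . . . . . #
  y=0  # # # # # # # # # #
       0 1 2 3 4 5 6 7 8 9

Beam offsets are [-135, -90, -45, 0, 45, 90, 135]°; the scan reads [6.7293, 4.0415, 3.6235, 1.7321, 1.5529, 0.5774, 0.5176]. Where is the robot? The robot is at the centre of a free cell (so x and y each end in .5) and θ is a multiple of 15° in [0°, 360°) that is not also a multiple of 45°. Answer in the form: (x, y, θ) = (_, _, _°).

Candidates: 31 free-cell centres × 16 headings = 496 poses. Raycast each; keep the one whose scan matches to 4 dp.
  (2.5, 1.5, 105°): beam 1 = 1.0000 ≠ 6.7293 ✗
  (5.5, 2.5, 285°): beam 1 = 5.0000 ≠ 6.7293 ✗
  (4.5, 3.5, 30°): beam 1 = 2.5882 ≠ 6.7293 ✗
  (1.5, 1.5, 330°): beam 1 = 0.5176 ≠ 6.7293 ✗
  …
  (2.5, 1.5, 150°): r_1=6.7293, r_2=4.0415, r_3=3.6235, r_4=1.7321, r_5=1.5529, r_6=0.5774, r_7=0.5176 — all match ✓
Only this pose fits every beam.

(x, y, θ) = (2.5, 1.5, 150°)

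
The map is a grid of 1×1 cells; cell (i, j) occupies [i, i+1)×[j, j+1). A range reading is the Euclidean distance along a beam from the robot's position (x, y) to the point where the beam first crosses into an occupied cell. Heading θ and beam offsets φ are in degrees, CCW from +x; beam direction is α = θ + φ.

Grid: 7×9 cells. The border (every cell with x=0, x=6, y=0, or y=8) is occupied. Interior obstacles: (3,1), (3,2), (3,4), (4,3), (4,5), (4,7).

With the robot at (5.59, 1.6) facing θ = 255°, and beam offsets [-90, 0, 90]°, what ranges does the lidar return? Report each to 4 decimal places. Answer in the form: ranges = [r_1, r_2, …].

beam 1: φ=-90°, α=165°
  cosα=-0.9659 sinα=0.2588 | (5,1) | tMaxX 0.6108 tMaxY 1.5455 | tΔX 1.0353 tΔY 3.8637
    t=0.6108 [x] (4,1)
    t=1.5455 [y] (4,2)
    t=1.6461 [x] (3,2) — stop
  → r_1 = 1.6461
beam 2: φ=0°, α=255°
  cosα=-0.2588 sinα=-0.9659 | (5,1) | tMaxX 2.2796 tMaxY 0.6212 | tΔX 3.8637 tΔY 1.0353
    t=0.6212 [y] (5,0) — stop
  → r_2 = 0.6212
beam 3: φ=90°, α=345°
  cosα=0.9659 sinα=-0.2588 | (5,1) | tMaxX 0.4245 tMaxY 2.3182 | tΔX 1.0353 tΔY 3.8637
    t=0.4245 [x] (6,1) — stop
  → r_3 = 0.4245

ranges = [1.6461, 0.6212, 0.4245]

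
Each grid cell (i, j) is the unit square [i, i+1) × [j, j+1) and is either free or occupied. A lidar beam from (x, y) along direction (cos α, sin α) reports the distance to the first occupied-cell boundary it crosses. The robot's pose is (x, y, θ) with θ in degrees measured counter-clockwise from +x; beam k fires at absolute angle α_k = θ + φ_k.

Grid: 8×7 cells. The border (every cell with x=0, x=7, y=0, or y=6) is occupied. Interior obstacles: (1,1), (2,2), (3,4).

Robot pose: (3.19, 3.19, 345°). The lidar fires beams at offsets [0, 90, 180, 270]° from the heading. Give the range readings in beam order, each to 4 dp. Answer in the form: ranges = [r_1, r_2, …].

ranges = [3.9444, 0.8386, 2.2673, 0.7341]

beam 1: φ=0°, α=345°
  cosα=0.9659 sinα=-0.2588 | (3,3) | tMaxX 0.8386 tMaxY 0.7341 | tΔX 1.0353 tΔY 3.8637
    t=0.7341 [y] (3,2)
    t=0.8386 [x] (4,2)
    t=1.8738 [x] (5,2)
    t=2.9091 [x] (6,2)
    t=3.9444 [x] (7,2) — stop
  → r_1 = 3.9444
beam 2: φ=90°, α=75°
  cosα=0.2588 sinα=0.9659 | (3,3) | tMaxX 3.1296 tMaxY 0.8386 | tΔX 3.8637 tΔY 1.0353
    t=0.8386 [y] (3,4) — stop
  → r_2 = 0.8386
beam 3: φ=180°, α=165°
  cosα=-0.9659 sinα=0.2588 | (3,3) | tMaxX 0.1967 tMaxY 3.1296 | tΔX 1.0353 tΔY 3.8637
    t=0.1967 [x] (2,3)
    t=1.2320 [x] (1,3)
    t=2.2673 [x] (0,3) — stop
  → r_3 = 2.2673
beam 4: φ=270°, α=255°
  cosα=-0.2588 sinα=-0.9659 | (3,3) | tMaxX 0.7341 tMaxY 0.1967 | tΔX 3.8637 tΔY 1.0353
    t=0.1967 [y] (3,2)
    t=0.7341 [x] (2,2) — stop
  → r_4 = 0.7341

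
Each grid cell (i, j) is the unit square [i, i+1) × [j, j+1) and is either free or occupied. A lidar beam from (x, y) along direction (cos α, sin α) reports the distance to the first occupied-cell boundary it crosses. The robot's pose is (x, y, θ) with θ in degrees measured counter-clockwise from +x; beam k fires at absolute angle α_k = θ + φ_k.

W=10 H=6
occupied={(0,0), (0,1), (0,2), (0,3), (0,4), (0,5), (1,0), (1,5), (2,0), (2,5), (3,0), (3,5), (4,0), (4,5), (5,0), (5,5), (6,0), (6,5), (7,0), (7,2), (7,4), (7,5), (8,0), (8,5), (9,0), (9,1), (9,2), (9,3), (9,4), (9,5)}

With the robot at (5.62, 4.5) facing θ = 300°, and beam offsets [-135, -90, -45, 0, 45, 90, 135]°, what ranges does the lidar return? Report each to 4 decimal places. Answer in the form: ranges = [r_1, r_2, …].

ranges = [1.9319, 5.3347, 3.6235, 2.7600, 1.4287, 1.0000, 0.5176]

beam 1: φ=-135°, α=165°
  cosα=-0.9659 sinα=0.2588 | (5,4) | tMaxX 0.6419 tMaxY 1.9319 | tΔX 1.0353 tΔY 3.8637
    t=0.6419 [x] (4,4)
    t=1.6771 [x] (3,4)
    t=1.9319 [y] (3,5) — stop
  → r_1 = 1.9319
beam 2: φ=-90°, α=210°
  cosα=-0.8660 sinα=-0.5000 | (5,4) | tMaxX 0.7159 tMaxY 1.0000 | tΔX 1.1547 tΔY 2.0000
    t=0.7159 [x] (4,4)
    t=1.0000 [y] (4,3)
    t=1.8706 [x] (3,3)
    t=3.0000 [y] (3,2)
    t=3.0253 [x] (2,2)
    t=4.1800 [x] (1,2)
    t=5.0000 [y] (1,1)
    t=5.3347 [x] (0,1) — stop
  → r_2 = 5.3347
beam 3: φ=-45°, α=255°
  cosα=-0.2588 sinα=-0.9659 | (5,4) | tMaxX 2.3955 tMaxY 0.5176 | tΔX 3.8637 tΔY 1.0353
    t=0.5176 [y] (5,3)
    t=1.5529 [y] (5,2)
    t=2.3955 [x] (4,2)
    t=2.5882 [y] (4,1)
    t=3.6235 [y] (4,0) — stop
  → r_3 = 3.6235
beam 4: φ=0°, α=300°
  cosα=0.5000 sinα=-0.8660 | (5,4) | tMaxX 0.7600 tMaxY 0.5774 | tΔX 2.0000 tΔY 1.1547
    t=0.5774 [y] (5,3)
    t=0.7600 [x] (6,3)
    t=1.7321 [y] (6,2)
    t=2.7600 [x] (7,2) — stop
  → r_4 = 2.7600
beam 5: φ=45°, α=345°
  cosα=0.9659 sinα=-0.2588 | (5,4) | tMaxX 0.3934 tMaxY 1.9319 | tΔX 1.0353 tΔY 3.8637
    t=0.3934 [x] (6,4)
    t=1.4287 [x] (7,4) — stop
  → r_5 = 1.4287
beam 6: φ=90°, α=30°
  cosα=0.8660 sinα=0.5000 | (5,4) | tMaxX 0.4388 tMaxY 1.0000 | tΔX 1.1547 tΔY 2.0000
    t=0.4388 [x] (6,4)
    t=1.0000 [y] (6,5) — stop
  → r_6 = 1.0000
beam 7: φ=135°, α=75°
  cosα=0.2588 sinα=0.9659 | (5,4) | tMaxX 1.4682 tMaxY 0.5176 | tΔX 3.8637 tΔY 1.0353
    t=0.5176 [y] (5,5) — stop
  → r_7 = 0.5176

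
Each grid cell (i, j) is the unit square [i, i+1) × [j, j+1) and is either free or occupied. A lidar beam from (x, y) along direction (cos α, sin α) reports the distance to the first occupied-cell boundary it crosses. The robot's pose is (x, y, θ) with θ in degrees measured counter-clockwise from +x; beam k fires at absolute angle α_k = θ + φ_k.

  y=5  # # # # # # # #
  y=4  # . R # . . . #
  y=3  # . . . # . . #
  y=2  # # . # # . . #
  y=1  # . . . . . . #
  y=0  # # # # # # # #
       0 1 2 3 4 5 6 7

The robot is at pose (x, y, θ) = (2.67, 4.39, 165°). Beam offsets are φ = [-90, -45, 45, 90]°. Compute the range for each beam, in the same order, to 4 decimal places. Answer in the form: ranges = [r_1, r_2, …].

ranges = [0.6315, 0.7044, 1.9283, 3.5096]

beam 1: φ=-90°, α=75°
  d=(0.2588,0.9659)  start (2,4)  tX=1.2750 tY=0.6315  stride 1/|dx|=3.8637 1/|dy|=1.0353
    cross y-line → (2,5), t=0.6315 (wall)
  → r_1 = 0.6315
beam 2: φ=-45°, α=120°
  d=(-0.5000,0.8660)  start (2,4)  tX=1.3400 tY=0.7044  stride 1/|dx|=2.0000 1/|dy|=1.1547
    cross y-line → (2,5), t=0.7044 (wall)
  → r_2 = 0.7044
beam 3: φ=45°, α=210°
  d=(-0.8660,-0.5000)  start (2,4)  tX=0.7736 tY=0.7800  stride 1/|dx|=1.1547 1/|dy|=2.0000
    cross x-line → (1,4), t=0.7736
    cross y-line → (1,3), t=0.7800
    cross x-line → (0,3), t=1.9283 (wall)
  → r_3 = 1.9283
beam 4: φ=90°, α=255°
  d=(-0.2588,-0.9659)  start (2,4)  tX=2.5887 tY=0.4038  stride 1/|dx|=3.8637 1/|dy|=1.0353
    cross y-line → (2,3), t=0.4038
    cross y-line → (2,2), t=1.4390
    cross y-line → (2,1), t=2.4743
    cross x-line → (1,1), t=2.5887
    cross y-line → (1,0), t=3.5096 (wall)
  → r_4 = 3.5096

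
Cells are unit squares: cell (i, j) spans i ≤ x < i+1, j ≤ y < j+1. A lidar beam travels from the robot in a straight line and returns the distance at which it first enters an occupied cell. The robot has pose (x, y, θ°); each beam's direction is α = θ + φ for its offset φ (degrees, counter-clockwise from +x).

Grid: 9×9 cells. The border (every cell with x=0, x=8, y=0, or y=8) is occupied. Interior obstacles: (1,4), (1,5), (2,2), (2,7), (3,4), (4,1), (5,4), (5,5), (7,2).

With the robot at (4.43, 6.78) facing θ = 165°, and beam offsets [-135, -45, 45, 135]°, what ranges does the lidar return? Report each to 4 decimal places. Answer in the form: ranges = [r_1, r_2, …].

beam 1: φ=-135°, α=30°
  dir = (cos 30°, sin 30°) = (0.8660, 0.5000); from cell (4,6)
  next x-line at t=0.6582, next y-line at t=0.4400; Δt_x=1.1547, Δt_y=2.0000
    y: enter (4,7) at t=0.4400
    x: enter (5,7) at t=0.6582
    x: enter (6,7) at t=1.8129
    y: enter (6,8) at t=2.4400 ← occupied
  → r_1 = 2.4400
beam 2: φ=-45°, α=120°
  dir = (cos 120°, sin 120°) = (-0.5000, 0.8660); from cell (4,6)
  next x-line at t=0.8600, next y-line at t=0.2540; Δt_x=2.0000, Δt_y=1.1547
    y: enter (4,7) at t=0.2540
    x: enter (3,7) at t=0.8600
    y: enter (3,8) at t=1.4087 ← occupied
  → r_2 = 1.4087
beam 3: φ=45°, α=210°
  dir = (cos 210°, sin 210°) = (-0.8660, -0.5000); from cell (4,6)
  next x-line at t=0.4965, next y-line at t=1.5600; Δt_x=1.1547, Δt_y=2.0000
    x: enter (3,6) at t=0.4965
    y: enter (3,5) at t=1.5600
    x: enter (2,5) at t=1.6512
    x: enter (1,5) at t=2.8059 ← occupied
  → r_3 = 2.8059
beam 4: φ=135°, α=300°
  dir = (cos 300°, sin 300°) = (0.5000, -0.8660); from cell (4,6)
  next x-line at t=1.1400, next y-line at t=0.9007; Δt_x=2.0000, Δt_y=1.1547
    y: enter (4,5) at t=0.9007
    x: enter (5,5) at t=1.1400 ← occupied
  → r_4 = 1.1400

ranges = [2.4400, 1.4087, 2.8059, 1.1400]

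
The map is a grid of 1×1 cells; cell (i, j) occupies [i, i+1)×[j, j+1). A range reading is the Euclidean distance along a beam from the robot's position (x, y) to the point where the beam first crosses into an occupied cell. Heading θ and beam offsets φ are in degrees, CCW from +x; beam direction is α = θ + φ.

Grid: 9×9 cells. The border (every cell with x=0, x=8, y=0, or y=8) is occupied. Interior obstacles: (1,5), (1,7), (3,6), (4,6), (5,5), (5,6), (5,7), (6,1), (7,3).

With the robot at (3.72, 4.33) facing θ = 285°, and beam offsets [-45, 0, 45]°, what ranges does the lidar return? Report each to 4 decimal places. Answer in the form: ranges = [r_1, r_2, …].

beam 1: φ=-45°, α=240°
  cosα=-0.5000 sinα=-0.8660 | (3,4) | tMaxX 1.4400 tMaxY 0.3811 | tΔX 2.0000 tΔY 1.1547
    t=0.3811 [y] (3,3)
    t=1.4400 [x] (2,3)
    t=1.5358 [y] (2,2)
    t=2.6905 [y] (2,1)
    t=3.4400 [x] (1,1)
    t=3.8452 [y] (1,0) — stop
  → r_1 = 3.8452
beam 2: φ=0°, α=285°
  cosα=0.2588 sinα=-0.9659 | (3,4) | tMaxX 1.0818 tMaxY 0.3416 | tΔX 3.8637 tΔY 1.0353
    t=0.3416 [y] (3,3)
    t=1.0818 [x] (4,3)
    t=1.3769 [y] (4,2)
    t=2.4122 [y] (4,1)
    t=3.4475 [y] (4,0) — stop
  → r_2 = 3.4475
beam 3: φ=45°, α=330°
  cosα=0.8660 sinα=-0.5000 | (3,4) | tMaxX 0.3233 tMaxY 0.6600 | tΔX 1.1547 tΔY 2.0000
    t=0.3233 [x] (4,4)
    t=0.6600 [y] (4,3)
    t=1.4780 [x] (5,3)
    t=2.6327 [x] (6,3)
    t=2.6600 [y] (6,2)
    t=3.7874 [x] (7,2)
    t=4.6600 [y] (7,1)
    t=4.9421 [x] (8,1) — stop
  → r_3 = 4.9421

ranges = [3.8452, 3.4475, 4.9421]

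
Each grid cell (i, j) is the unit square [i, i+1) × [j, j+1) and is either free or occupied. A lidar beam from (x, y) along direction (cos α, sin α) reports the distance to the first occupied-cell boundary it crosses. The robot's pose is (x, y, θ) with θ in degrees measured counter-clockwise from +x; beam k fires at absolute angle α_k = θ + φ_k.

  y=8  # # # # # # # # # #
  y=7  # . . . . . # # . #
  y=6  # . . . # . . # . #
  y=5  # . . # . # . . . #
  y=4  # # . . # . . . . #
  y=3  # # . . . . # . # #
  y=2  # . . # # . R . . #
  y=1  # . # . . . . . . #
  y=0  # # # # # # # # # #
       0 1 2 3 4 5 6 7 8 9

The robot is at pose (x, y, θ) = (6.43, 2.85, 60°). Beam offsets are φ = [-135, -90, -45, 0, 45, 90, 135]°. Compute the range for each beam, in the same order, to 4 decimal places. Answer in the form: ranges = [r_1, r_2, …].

ranges = [1.9153, 2.9676, 0.5796, 0.1732, 0.1553, 0.3000, 1.4804]

beam 1: φ=-135°, α=285°
  cosα=0.2588 sinα=-0.9659 | (6,2) | tMaxX 2.2023 tMaxY 0.8800 | tΔX 3.8637 tΔY 1.0353
    t=0.8800 [y] (6,1)
    t=1.9153 [y] (6,0) — stop
  → r_1 = 1.9153
beam 2: φ=-90°, α=330°
  cosα=0.8660 sinα=-0.5000 | (6,2) | tMaxX 0.6582 tMaxY 1.7000 | tΔX 1.1547 tΔY 2.0000
    t=0.6582 [x] (7,2)
    t=1.7000 [y] (7,1)
    t=1.8129 [x] (8,1)
    t=2.9676 [x] (9,1) — stop
  → r_2 = 2.9676
beam 3: φ=-45°, α=15°
  cosα=0.9659 sinα=0.2588 | (6,2) | tMaxX 0.5901 tMaxY 0.5796 | tΔX 1.0353 tΔY 3.8637
    t=0.5796 [y] (6,3) — stop
  → r_3 = 0.5796
beam 4: φ=0°, α=60°
  cosα=0.5000 sinα=0.8660 | (6,2) | tMaxX 1.1400 tMaxY 0.1732 | tΔX 2.0000 tΔY 1.1547
    t=0.1732 [y] (6,3) — stop
  → r_4 = 0.1732
beam 5: φ=45°, α=105°
  cosα=-0.2588 sinα=0.9659 | (6,2) | tMaxX 1.6614 tMaxY 0.1553 | tΔX 3.8637 tΔY 1.0353
    t=0.1553 [y] (6,3) — stop
  → r_5 = 0.1553
beam 6: φ=90°, α=150°
  cosα=-0.8660 sinα=0.5000 | (6,2) | tMaxX 0.4965 tMaxY 0.3000 | tΔX 1.1547 tΔY 2.0000
    t=0.3000 [y] (6,3) — stop
  → r_6 = 0.3000
beam 7: φ=135°, α=195°
  cosα=-0.9659 sinα=-0.2588 | (6,2) | tMaxX 0.4452 tMaxY 3.2841 | tΔX 1.0353 tΔY 3.8637
    t=0.4452 [x] (5,2)
    t=1.4804 [x] (4,2) — stop
  → r_7 = 1.4804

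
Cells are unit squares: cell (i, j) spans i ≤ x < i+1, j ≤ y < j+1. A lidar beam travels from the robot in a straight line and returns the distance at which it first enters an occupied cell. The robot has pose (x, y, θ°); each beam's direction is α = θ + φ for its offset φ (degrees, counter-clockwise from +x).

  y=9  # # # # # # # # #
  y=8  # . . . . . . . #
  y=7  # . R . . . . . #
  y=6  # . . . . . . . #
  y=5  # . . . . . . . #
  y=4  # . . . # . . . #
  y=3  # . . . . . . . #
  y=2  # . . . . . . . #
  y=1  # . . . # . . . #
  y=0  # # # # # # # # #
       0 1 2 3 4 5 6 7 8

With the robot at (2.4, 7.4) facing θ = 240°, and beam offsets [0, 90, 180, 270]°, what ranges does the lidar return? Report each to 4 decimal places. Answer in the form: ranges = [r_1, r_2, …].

beam 1: φ=0°, α=240°
  d=(-0.5000,-0.8660)  start (2,7)  tX=0.8000 tY=0.4619  stride 1/|dx|=2.0000 1/|dy|=1.1547
    cross y-line → (2,6), t=0.4619
    cross x-line → (1,6), t=0.8000
    cross y-line → (1,5), t=1.6166
    cross y-line → (1,4), t=2.7713
    cross x-line → (0,4), t=2.8000 (wall)
  → r_1 = 2.8000
beam 2: φ=90°, α=330°
  d=(0.8660,-0.5000)  start (2,7)  tX=0.6928 tY=0.8000  stride 1/|dx|=1.1547 1/|dy|=2.0000
    cross x-line → (3,7), t=0.6928
    cross y-line → (3,6), t=0.8000
    cross x-line → (4,6), t=1.8475
    cross y-line → (4,5), t=2.8000
    cross x-line → (5,5), t=3.0022
    cross x-line → (6,5), t=4.1569
    cross y-line → (6,4), t=4.8000
    cross x-line → (7,4), t=5.3116
    cross x-line → (8,4), t=6.4663 (wall)
  → r_2 = 6.4663
beam 3: φ=180°, α=60°
  d=(0.5000,0.8660)  start (2,7)  tX=1.2000 tY=0.6928  stride 1/|dx|=2.0000 1/|dy|=1.1547
    cross y-line → (2,8), t=0.6928
    cross x-line → (3,8), t=1.2000
    cross y-line → (3,9), t=1.8475 (wall)
  → r_3 = 1.8475
beam 4: φ=270°, α=150°
  d=(-0.8660,0.5000)  start (2,7)  tX=0.4619 tY=1.2000  stride 1/|dx|=1.1547 1/|dy|=2.0000
    cross x-line → (1,7), t=0.4619
    cross y-line → (1,8), t=1.2000
    cross x-line → (0,8), t=1.6166 (wall)
  → r_4 = 1.6166

ranges = [2.8000, 6.4663, 1.8475, 1.6166]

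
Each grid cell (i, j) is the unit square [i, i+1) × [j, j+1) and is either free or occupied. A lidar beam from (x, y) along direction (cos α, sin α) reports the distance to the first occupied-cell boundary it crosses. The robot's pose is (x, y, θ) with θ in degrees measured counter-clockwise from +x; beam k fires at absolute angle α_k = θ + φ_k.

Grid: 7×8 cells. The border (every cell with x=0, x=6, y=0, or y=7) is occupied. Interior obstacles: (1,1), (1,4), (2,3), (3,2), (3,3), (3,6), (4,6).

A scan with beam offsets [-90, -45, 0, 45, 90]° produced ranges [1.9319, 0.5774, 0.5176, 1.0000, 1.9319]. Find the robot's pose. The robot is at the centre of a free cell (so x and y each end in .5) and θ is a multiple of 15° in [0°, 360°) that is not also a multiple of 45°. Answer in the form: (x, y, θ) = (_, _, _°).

Enumerate (i+0.5, j+0.5, θ) over the 23 free cells and 16 admissible headings. For each, cast all 5 beams and compare to the given ranges.
  (2.5, 5.5, 195°): beam 1 = 1.5529 ≠ 1.9319 ✗
  (5.5, 1.5, 240°): beam 1 = 1.7321 ≠ 1.9319 ✗
  (1.5, 6.5, 15°): beam 1 = 1.5529 ≠ 1.9319 ✗
  …
  (5.5, 4.5, 15°): r_1=1.9319, r_2=0.5774, r_3=0.5176, r_4=1.0000, r_5=1.9319 — all match ✓
Unique over the lattice → pose = (5.5, 4.5, 15°).

(x, y, θ) = (5.5, 4.5, 15°)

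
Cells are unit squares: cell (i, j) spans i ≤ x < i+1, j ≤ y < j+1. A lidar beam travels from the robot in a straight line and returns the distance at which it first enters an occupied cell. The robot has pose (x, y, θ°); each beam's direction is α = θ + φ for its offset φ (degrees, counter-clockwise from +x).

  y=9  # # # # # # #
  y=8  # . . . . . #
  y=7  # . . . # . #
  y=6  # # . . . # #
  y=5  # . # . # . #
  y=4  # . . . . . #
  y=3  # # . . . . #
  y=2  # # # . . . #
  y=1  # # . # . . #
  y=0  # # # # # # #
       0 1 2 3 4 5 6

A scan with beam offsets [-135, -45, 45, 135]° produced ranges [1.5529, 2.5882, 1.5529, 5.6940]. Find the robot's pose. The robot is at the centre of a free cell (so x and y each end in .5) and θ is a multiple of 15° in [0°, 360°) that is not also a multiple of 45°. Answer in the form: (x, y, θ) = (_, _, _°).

(x, y, θ) = (3.5, 6.5, 150°)

Enumerate (i+0.5, j+0.5, θ) over the 30 free cells and 16 admissible headings. For each, cast all 4 beams and compare to the given ranges.
  (3.5, 8.5, 195°): beam 1 = 0.5774 ≠ 1.5529 ✗
  (2.5, 6.5, 165°): beam 1 = 1.7321 ≠ 1.5529 ✗
  (4.5, 3.5, 75°): beam 1 = 2.8868 ≠ 1.5529 ✗
  (1.5, 4.5, 30°): beam 1 = 0.5176 ≠ 1.5529 ✗
  …
  (3.5, 6.5, 150°): r_1=1.5529, r_2=2.5882, r_3=1.5529, r_4=5.6940 — all match ✓
No second candidate reproduces the full scan.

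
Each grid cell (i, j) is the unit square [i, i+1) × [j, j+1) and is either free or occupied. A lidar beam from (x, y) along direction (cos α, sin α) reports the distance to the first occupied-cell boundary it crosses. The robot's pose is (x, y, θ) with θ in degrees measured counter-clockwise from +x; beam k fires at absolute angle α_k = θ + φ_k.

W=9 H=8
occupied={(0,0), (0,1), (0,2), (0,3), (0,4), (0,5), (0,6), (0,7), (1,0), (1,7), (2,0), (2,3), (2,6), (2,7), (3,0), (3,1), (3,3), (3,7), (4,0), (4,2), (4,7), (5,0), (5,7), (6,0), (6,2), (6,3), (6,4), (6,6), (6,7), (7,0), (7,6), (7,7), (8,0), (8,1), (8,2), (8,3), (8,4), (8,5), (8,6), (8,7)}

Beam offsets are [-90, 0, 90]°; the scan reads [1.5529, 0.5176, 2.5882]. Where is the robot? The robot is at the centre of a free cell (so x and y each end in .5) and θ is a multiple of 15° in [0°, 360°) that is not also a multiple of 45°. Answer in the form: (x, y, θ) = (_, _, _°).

Enumerate (i+0.5, j+0.5, θ) over the 32 free cells and 16 admissible headings. For each, cast all 3 beams and compare to the given ranges.
  (3.5, 2.5, 255°): beam 1 = 2.5882 ≠ 1.5529 ✗
  (1.5, 5.5, 120°): beam 1 = 1.0000 ≠ 1.5529 ✗
  (3.5, 6.5, 165°): beam 1 = 0.5176 ≠ 1.5529 ✗
  (1.5, 5.5, 210°): beam 1 = 1.0000 ≠ 1.5529 ✗
  (2.5, 1.5, 165°): beam 2 = 1.5529 ≠ 0.5176 ✗
  …
  (5.5, 1.5, 285°): r_1=1.5529, r_2=0.5176, r_3=2.5882 — all match ✓
Only this pose fits every beam.

(x, y, θ) = (5.5, 1.5, 285°)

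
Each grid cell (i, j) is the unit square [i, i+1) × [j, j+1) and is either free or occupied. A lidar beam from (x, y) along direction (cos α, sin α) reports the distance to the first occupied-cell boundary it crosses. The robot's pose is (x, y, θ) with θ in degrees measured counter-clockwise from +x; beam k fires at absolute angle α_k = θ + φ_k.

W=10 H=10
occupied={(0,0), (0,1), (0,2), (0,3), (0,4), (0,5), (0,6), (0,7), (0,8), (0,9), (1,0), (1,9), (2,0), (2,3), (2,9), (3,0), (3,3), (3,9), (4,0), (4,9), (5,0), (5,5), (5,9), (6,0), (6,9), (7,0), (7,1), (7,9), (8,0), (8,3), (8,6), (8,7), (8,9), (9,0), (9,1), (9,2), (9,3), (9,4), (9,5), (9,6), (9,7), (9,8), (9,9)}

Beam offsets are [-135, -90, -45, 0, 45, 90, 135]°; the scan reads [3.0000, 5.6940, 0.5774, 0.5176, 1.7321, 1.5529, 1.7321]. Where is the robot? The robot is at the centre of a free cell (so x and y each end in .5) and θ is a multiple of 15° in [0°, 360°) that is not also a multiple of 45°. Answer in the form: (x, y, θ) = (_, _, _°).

The pose lattice has 57·16 = 912 candidates. Test each by forward raycasting.
  (6.5, 5.5, 345°): beam 1 = 0.5774 ≠ 3.0000 ✗
  (3.5, 4.5, 345°): beam 1 = 1.0000 ≠ 3.0000 ✗
  (4.5, 3.5, 255°): beam 1 = 6.3509 ≠ 3.0000 ✗
  …
  (2.5, 2.5, 105°): r_1=3.0000, r_2=5.6940, r_3=0.5774, r_4=0.5176, r_5=1.7321, r_6=1.5529, r_7=1.7321 — all match ✓
Unique over the lattice → pose = (2.5, 2.5, 105°).

(x, y, θ) = (2.5, 2.5, 105°)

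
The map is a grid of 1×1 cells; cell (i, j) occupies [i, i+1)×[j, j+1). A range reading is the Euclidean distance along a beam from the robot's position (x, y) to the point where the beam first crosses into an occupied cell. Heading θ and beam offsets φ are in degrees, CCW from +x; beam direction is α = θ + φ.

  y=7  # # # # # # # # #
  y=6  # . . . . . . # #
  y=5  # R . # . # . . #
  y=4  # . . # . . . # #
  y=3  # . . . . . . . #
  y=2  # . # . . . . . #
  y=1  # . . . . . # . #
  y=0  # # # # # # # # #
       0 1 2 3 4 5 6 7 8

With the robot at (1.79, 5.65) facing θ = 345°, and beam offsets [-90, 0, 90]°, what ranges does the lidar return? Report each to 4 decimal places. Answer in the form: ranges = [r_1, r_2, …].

beam 1: φ=-90°, α=255°
  d=(-0.2588,-0.9659)  start (1,5)  tX=3.0523 tY=0.6729  stride 1/|dx|=3.8637 1/|dy|=1.0353
    cross y-line → (1,4), t=0.6729
    cross y-line → (1,3), t=1.7082
    cross y-line → (1,2), t=2.7435
    cross x-line → (0,2), t=3.0523 (wall)
  → r_1 = 3.0523
beam 2: φ=0°, α=345°
  d=(0.9659,-0.2588)  start (1,5)  tX=0.2174 tY=2.5114  stride 1/|dx|=1.0353 1/|dy|=3.8637
    cross x-line → (2,5), t=0.2174
    cross x-line → (3,5), t=1.2527 (wall)
  → r_2 = 1.2527
beam 3: φ=90°, α=75°
  d=(0.2588,0.9659)  start (1,5)  tX=0.8114 tY=0.3623  stride 1/|dx|=3.8637 1/|dy|=1.0353
    cross y-line → (1,6), t=0.3623
    cross x-line → (2,6), t=0.8114
    cross y-line → (2,7), t=1.3976 (wall)
  → r_3 = 1.3976

ranges = [3.0523, 1.2527, 1.3976]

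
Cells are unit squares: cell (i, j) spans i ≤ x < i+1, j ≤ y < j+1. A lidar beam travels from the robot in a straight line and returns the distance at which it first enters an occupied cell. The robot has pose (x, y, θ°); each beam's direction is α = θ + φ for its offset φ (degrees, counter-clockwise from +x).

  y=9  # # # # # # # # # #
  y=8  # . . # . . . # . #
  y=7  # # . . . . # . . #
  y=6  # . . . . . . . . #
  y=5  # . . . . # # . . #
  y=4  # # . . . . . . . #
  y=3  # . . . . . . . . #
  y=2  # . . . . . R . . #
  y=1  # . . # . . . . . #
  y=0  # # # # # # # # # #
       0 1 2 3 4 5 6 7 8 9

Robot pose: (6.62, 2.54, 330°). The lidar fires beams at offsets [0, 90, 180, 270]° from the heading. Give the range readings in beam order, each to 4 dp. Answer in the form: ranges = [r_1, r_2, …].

beam 1: φ=0°, α=330°
  d=(0.8660,-0.5000)  start (6,2)  tX=0.4388 tY=1.0800  stride 1/|dx|=1.1547 1/|dy|=2.0000
    cross x-line → (7,2), t=0.4388
    cross y-line → (7,1), t=1.0800
    cross x-line → (8,1), t=1.5935
    cross x-line → (9,1), t=2.7482 (wall)
  → r_1 = 2.7482
beam 2: φ=90°, α=60°
  d=(0.5000,0.8660)  start (6,2)  tX=0.7600 tY=0.5312  stride 1/|dx|=2.0000 1/|dy|=1.1547
    cross y-line → (6,3), t=0.5312
    cross x-line → (7,3), t=0.7600
    cross y-line → (7,4), t=1.6859
    cross x-line → (8,4), t=2.7600
    cross y-line → (8,5), t=2.8406
    cross y-line → (8,6), t=3.9953
    cross x-line → (9,6), t=4.7600 (wall)
  → r_2 = 4.7600
beam 3: φ=180°, α=150°
  d=(-0.8660,0.5000)  start (6,2)  tX=0.7159 tY=0.9200  stride 1/|dx|=1.1547 1/|dy|=2.0000
    cross x-line → (5,2), t=0.7159
    cross y-line → (5,3), t=0.9200
    cross x-line → (4,3), t=1.8706
    cross y-line → (4,4), t=2.9200
    cross x-line → (3,4), t=3.0253
    cross x-line → (2,4), t=4.1800
    cross y-line → (2,5), t=4.9200
    cross x-line → (1,5), t=5.3347
    cross x-line → (0,5), t=6.4894 (wall)
  → r_3 = 6.4894
beam 4: φ=270°, α=240°
  d=(-0.5000,-0.8660)  start (6,2)  tX=1.2400 tY=0.6235  stride 1/|dx|=2.0000 1/|dy|=1.1547
    cross y-line → (6,1), t=0.6235
    cross x-line → (5,1), t=1.2400
    cross y-line → (5,0), t=1.7782 (wall)
  → r_4 = 1.7782

ranges = [2.7482, 4.7600, 6.4894, 1.7782]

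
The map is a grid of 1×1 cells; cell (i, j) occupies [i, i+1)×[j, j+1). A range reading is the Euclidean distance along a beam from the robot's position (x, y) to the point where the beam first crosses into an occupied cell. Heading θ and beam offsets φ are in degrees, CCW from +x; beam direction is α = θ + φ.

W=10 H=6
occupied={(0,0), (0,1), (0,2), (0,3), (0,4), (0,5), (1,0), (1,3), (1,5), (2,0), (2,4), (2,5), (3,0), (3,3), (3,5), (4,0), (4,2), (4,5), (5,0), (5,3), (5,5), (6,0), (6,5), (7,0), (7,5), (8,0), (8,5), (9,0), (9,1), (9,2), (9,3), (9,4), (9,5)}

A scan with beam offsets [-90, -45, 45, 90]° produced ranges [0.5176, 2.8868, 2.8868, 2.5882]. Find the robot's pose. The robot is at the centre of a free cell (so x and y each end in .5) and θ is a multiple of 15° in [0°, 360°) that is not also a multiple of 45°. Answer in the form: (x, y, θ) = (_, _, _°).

Enumerate (i+0.5, j+0.5, θ) over the 27 free cells and 16 admissible headings. For each, cast all 4 beams and compare to the given ranges.
  (5.5, 1.5, 285°): beam 1 = 1.9319 ≠ 0.5176 ✗
  (3.5, 4.5, 240°): beam 1 = 0.5774 ≠ 0.5176 ✗
  (3.5, 1.5, 255°): beam 1 = 2.5882 ≠ 0.5176 ✗
  (4.5, 1.5, 60°): beam 1 = 1.0000 ≠ 0.5176 ✗
  (6.5, 2.5, 285°): beam 1 = 1.5529 ≠ 0.5176 ✗
  …
  (6.5, 3.5, 285°): r_1=0.5176, r_2=2.8868, r_3=2.8868, r_4=2.5882 — all match ✓
No second candidate reproduces the full scan.

(x, y, θ) = (6.5, 3.5, 285°)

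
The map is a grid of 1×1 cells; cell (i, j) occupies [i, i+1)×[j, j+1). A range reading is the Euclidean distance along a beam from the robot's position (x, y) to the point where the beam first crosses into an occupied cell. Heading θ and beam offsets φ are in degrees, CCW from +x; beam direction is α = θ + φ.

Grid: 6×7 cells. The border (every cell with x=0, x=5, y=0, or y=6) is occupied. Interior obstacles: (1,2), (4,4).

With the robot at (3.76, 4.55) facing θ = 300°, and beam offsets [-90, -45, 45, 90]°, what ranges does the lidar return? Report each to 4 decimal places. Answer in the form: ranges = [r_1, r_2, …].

beam 1: φ=-90°, α=210°
  cosα=-0.8660 sinα=-0.5000 | (3,4) | tMaxX 0.8776 tMaxY 1.1000 | tΔX 1.1547 tΔY 2.0000
    t=0.8776 [x] (2,4)
    t=1.1000 [y] (2,3)
    t=2.0323 [x] (1,3)
    t=3.1000 [y] (1,2) — stop
  → r_1 = 3.1000
beam 2: φ=-45°, α=255°
  cosα=-0.2588 sinα=-0.9659 | (3,4) | tMaxX 2.9364 tMaxY 0.5694 | tΔX 3.8637 tΔY 1.0353
    t=0.5694 [y] (3,3)
    t=1.6047 [y] (3,2)
    t=2.6400 [y] (3,1)
    t=2.9364 [x] (2,1)
    t=3.6752 [y] (2,0) — stop
  → r_2 = 3.6752
beam 3: φ=45°, α=345°
  cosα=0.9659 sinα=-0.2588 | (3,4) | tMaxX 0.2485 tMaxY 2.1250 | tΔX 1.0353 tΔY 3.8637
    t=0.2485 [x] (4,4) — stop
  → r_3 = 0.2485
beam 4: φ=90°, α=30°
  cosα=0.8660 sinα=0.5000 | (3,4) | tMaxX 0.2771 tMaxY 0.9000 | tΔX 1.1547 tΔY 2.0000
    t=0.2771 [x] (4,4) — stop
  → r_4 = 0.2771

ranges = [3.1000, 3.6752, 0.2485, 0.2771]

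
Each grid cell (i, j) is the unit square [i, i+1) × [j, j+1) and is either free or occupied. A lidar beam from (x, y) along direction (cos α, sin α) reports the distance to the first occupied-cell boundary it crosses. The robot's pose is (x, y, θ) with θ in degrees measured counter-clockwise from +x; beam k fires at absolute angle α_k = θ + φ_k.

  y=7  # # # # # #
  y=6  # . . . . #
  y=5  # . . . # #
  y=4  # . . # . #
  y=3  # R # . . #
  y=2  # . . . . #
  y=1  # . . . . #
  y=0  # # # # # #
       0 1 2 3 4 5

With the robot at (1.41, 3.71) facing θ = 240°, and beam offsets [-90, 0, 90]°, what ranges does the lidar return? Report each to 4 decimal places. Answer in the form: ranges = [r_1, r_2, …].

ranges = [0.4734, 0.8200, 0.6813]

beam 1: φ=-90°, α=150°
  dir = (cos 150°, sin 150°) = (-0.8660, 0.5000); from cell (1,3)
  next x-line at t=0.4734, next y-line at t=0.5800; Δt_x=1.1547, Δt_y=2.0000
    x: enter (0,3) at t=0.4734 ← occupied
  → r_1 = 0.4734
beam 2: φ=0°, α=240°
  dir = (cos 240°, sin 240°) = (-0.5000, -0.8660); from cell (1,3)
  next x-line at t=0.8200, next y-line at t=0.8198; Δt_x=2.0000, Δt_y=1.1547
    y: enter (1,2) at t=0.8198
    x: enter (0,2) at t=0.8200 ← occupied
  → r_2 = 0.8200
beam 3: φ=90°, α=330°
  dir = (cos 330°, sin 330°) = (0.8660, -0.5000); from cell (1,3)
  next x-line at t=0.6813, next y-line at t=1.4200; Δt_x=1.1547, Δt_y=2.0000
    x: enter (2,3) at t=0.6813 ← occupied
  → r_3 = 0.6813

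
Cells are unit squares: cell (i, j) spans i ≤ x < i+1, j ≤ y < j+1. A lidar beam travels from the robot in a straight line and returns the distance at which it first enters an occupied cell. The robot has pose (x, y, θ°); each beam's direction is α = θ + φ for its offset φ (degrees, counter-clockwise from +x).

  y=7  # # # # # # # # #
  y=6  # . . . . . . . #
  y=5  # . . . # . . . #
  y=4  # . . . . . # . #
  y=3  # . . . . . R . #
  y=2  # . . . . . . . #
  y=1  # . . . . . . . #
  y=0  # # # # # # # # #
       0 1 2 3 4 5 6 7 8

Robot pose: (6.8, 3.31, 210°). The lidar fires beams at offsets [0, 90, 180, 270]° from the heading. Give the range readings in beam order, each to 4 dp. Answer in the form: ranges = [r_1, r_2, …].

beam 1: φ=0°, α=210°
  cosα=-0.8660 sinα=-0.5000 | (6,3) | tMaxX 0.9238 tMaxY 0.6200 | tΔX 1.1547 tΔY 2.0000
    t=0.6200 [y] (6,2)
    t=0.9238 [x] (5,2)
    t=2.0785 [x] (4,2)
    t=2.6200 [y] (4,1)
    t=3.2332 [x] (3,1)
    t=4.3879 [x] (2,1)
    t=4.6200 [y] (2,0) — stop
  → r_1 = 4.6200
beam 2: φ=90°, α=300°
  cosα=0.5000 sinα=-0.8660 | (6,3) | tMaxX 0.4000 tMaxY 0.3580 | tΔX 2.0000 tΔY 1.1547
    t=0.3580 [y] (6,2)
    t=0.4000 [x] (7,2)
    t=1.5127 [y] (7,1)
    t=2.4000 [x] (8,1) — stop
  → r_2 = 2.4000
beam 3: φ=180°, α=30°
  cosα=0.8660 sinα=0.5000 | (6,3) | tMaxX 0.2309 tMaxY 1.3800 | tΔX 1.1547 tΔY 2.0000
    t=0.2309 [x] (7,3)
    t=1.3800 [y] (7,4)
    t=1.3856 [x] (8,4) — stop
  → r_3 = 1.3856
beam 4: φ=270°, α=120°
  cosα=-0.5000 sinα=0.8660 | (6,3) | tMaxX 1.6000 tMaxY 0.7967 | tΔX 2.0000 tΔY 1.1547
    t=0.7967 [y] (6,4) — stop
  → r_4 = 0.7967

ranges = [4.6200, 2.4000, 1.3856, 0.7967]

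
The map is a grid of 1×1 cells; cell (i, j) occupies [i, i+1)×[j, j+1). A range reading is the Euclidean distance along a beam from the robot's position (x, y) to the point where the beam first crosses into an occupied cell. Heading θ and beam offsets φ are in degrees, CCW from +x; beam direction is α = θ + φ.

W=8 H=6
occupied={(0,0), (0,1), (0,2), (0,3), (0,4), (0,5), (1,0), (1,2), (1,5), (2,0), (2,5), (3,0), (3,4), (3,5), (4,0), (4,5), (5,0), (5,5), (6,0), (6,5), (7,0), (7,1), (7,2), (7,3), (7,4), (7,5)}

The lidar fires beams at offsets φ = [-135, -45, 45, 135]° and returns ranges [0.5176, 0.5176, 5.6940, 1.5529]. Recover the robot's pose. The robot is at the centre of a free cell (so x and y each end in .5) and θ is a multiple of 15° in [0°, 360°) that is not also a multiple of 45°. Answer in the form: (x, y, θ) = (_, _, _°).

(x, y, θ) = (1.5, 3.5, 300°)

Enumerate (i+0.5, j+0.5, θ) over the 22 free cells and 16 admissible headings. For each, cast all 4 beams and compare to the given ranges.
  (1.5, 4.5, 15°): beam 1 = 1.0000 ≠ 0.5176 ✗
  (6.5, 1.5, 255°): beam 1 = 4.0415 ≠ 0.5176 ✗
  (3.5, 3.5, 105°): beam 1 = 4.0415 ≠ 0.5176 ✗
  …
  (1.5, 3.5, 300°): r_1=0.5176, r_2=0.5176, r_3=5.6940, r_4=1.5529 — all match ✓
Unique over the lattice → pose = (1.5, 3.5, 300°).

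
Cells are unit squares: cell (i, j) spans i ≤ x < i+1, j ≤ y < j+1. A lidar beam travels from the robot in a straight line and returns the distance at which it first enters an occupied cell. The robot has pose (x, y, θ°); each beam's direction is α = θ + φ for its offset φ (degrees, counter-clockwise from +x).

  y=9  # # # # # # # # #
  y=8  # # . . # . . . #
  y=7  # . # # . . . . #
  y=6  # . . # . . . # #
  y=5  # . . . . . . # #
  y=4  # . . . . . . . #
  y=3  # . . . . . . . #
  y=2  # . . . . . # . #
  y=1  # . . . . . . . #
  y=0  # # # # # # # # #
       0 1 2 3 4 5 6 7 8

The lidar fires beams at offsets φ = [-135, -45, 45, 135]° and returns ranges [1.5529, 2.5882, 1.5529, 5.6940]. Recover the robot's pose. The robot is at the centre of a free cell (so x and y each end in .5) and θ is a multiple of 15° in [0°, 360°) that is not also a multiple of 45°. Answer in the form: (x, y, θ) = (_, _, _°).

Candidates: 48 free-cell centres × 16 headings = 768 poses. Raycast each; keep the one whose scan matches to 4 dp.
  (3.5, 3.5, 255°): beam 1 = 5.0000 ≠ 1.5529 ✗
  (6.5, 3.5, 330°): beam 1 = 5.6940 ≠ 1.5529 ✗
  (4.5, 1.5, 345°): beam 1 = 1.0000 ≠ 1.5529 ✗
  …
  (5.5, 6.5, 120°): r_1=1.5529, r_2=2.5882, r_3=1.5529, r_4=5.6940 — all match ✓
Unique over the lattice → pose = (5.5, 6.5, 120°).

(x, y, θ) = (5.5, 6.5, 120°)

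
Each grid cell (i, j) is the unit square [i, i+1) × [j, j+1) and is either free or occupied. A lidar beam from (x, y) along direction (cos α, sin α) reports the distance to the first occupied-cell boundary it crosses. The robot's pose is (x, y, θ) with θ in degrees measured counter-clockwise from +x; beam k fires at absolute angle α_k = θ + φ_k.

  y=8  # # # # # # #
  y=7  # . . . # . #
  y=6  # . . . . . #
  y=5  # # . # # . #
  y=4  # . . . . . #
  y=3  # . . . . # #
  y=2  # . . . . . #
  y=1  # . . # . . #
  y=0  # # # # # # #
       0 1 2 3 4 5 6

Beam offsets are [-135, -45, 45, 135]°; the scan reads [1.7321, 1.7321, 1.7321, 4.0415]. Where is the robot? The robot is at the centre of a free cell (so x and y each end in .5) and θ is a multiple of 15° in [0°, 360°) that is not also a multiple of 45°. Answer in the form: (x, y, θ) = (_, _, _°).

Enumerate (i+0.5, j+0.5, θ) over the 29 free cells and 16 admissible headings. For each, cast all 4 beams and compare to the given ranges.
  (4.5, 4.5, 345°): beam 1 = 4.0415 ≠ 1.7321 ✗
  (5.5, 6.5, 240°): beam 1 = 1.5529 ≠ 1.7321 ✗
  (4.5, 6.5, 75°): beam 1 = 0.5774 ≠ 1.7321 ✗
  (2.5, 7.5, 345°): beam 3 = 1.0000 ≠ 1.7321 ✗
  …
  (2.5, 3.5, 255°): r_1=1.7321, r_2=1.7321, r_3=1.7321, r_4=4.0415 — all match ✓
Only this pose fits every beam.

(x, y, θ) = (2.5, 3.5, 255°)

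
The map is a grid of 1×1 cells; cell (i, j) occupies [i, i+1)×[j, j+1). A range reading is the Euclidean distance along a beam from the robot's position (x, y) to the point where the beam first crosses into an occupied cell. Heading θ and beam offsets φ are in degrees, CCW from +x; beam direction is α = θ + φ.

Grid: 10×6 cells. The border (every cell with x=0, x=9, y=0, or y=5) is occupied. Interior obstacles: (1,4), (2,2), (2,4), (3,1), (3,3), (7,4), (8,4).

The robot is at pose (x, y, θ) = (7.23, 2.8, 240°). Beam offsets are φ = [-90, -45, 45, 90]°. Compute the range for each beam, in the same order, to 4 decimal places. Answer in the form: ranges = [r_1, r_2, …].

ranges = [4.4000, 3.3439, 1.8635, 2.0438]

beam 1: φ=-90°, α=150°
  d=(-0.8660,0.5000)  start (7,2)  tX=0.2656 tY=0.4000  stride 1/|dx|=1.1547 1/|dy|=2.0000
    cross x-line → (6,2), t=0.2656
    cross y-line → (6,3), t=0.4000
    cross x-line → (5,3), t=1.4203
    cross y-line → (5,4), t=2.4000
    cross x-line → (4,4), t=2.5750
    cross x-line → (3,4), t=3.7297
    cross y-line → (3,5), t=4.4000 (wall)
  → r_1 = 4.4000
beam 2: φ=-45°, α=195°
  d=(-0.9659,-0.2588)  start (7,2)  tX=0.2381 tY=3.0910  stride 1/|dx|=1.0353 1/|dy|=3.8637
    cross x-line → (6,2), t=0.2381
    cross x-line → (5,2), t=1.2734
    cross x-line → (4,2), t=2.3087
    cross y-line → (4,1), t=3.0910
    cross x-line → (3,1), t=3.3439 (wall)
  → r_2 = 3.3439
beam 3: φ=45°, α=285°
  d=(0.2588,-0.9659)  start (7,2)  tX=2.9751 tY=0.8282  stride 1/|dx|=3.8637 1/|dy|=1.0353
    cross y-line → (7,1), t=0.8282
    cross y-line → (7,0), t=1.8635 (wall)
  → r_3 = 1.8635
beam 4: φ=90°, α=330°
  d=(0.8660,-0.5000)  start (7,2)  tX=0.8891 tY=1.6000  stride 1/|dx|=1.1547 1/|dy|=2.0000
    cross x-line → (8,2), t=0.8891
    cross y-line → (8,1), t=1.6000
    cross x-line → (9,1), t=2.0438 (wall)
  → r_4 = 2.0438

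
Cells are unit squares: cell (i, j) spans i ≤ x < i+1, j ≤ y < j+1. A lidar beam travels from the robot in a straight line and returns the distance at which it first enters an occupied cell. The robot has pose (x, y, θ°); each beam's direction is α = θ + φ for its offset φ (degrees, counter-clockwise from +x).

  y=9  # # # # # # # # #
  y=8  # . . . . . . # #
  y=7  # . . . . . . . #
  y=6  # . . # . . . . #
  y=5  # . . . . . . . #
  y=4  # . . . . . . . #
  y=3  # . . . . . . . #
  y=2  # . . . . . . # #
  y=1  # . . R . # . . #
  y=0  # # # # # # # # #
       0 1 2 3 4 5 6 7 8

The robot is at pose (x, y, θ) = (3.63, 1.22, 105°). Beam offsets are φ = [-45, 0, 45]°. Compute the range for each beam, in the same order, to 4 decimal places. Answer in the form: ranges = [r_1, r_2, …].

beam 1: φ=-45°, α=60°
  cosα=0.5000 sinα=0.8660 | (3,1) | tMaxX 0.7400 tMaxY 0.9007 | tΔX 2.0000 tΔY 1.1547
    t=0.7400 [x] (4,1)
    t=0.9007 [y] (4,2)
    t=2.0554 [y] (4,3)
    t=2.7400 [x] (5,3)
    t=3.2101 [y] (5,4)
    t=4.3648 [y] (5,5)
    t=4.7400 [x] (6,5)
    t=5.5195 [y] (6,6)
    t=6.6742 [y] (6,7)
    t=6.7400 [x] (7,7)
    t=7.8289 [y] (7,8) — stop
  → r_1 = 7.8289
beam 2: φ=0°, α=105°
  cosα=-0.2588 sinα=0.9659 | (3,1) | tMaxX 2.4341 tMaxY 0.8075 | tΔX 3.8637 tΔY 1.0353
    t=0.8075 [y] (3,2)
    t=1.8428 [y] (3,3)
    t=2.4341 [x] (2,3)
    t=2.8781 [y] (2,4)
    t=3.9133 [y] (2,5)
    t=4.9486 [y] (2,6)
    t=5.9839 [y] (2,7)
    t=6.2978 [x] (1,7)
    t=7.0192 [y] (1,8)
    t=8.0544 [y] (1,9) — stop
  → r_2 = 8.0544
beam 3: φ=45°, α=150°
  cosα=-0.8660 sinα=0.5000 | (3,1) | tMaxX 0.7275 tMaxY 1.5600 | tΔX 1.1547 tΔY 2.0000
    t=0.7275 [x] (2,1)
    t=1.5600 [y] (2,2)
    t=1.8822 [x] (1,2)
    t=3.0369 [x] (0,2) — stop
  → r_3 = 3.0369

ranges = [7.8289, 8.0544, 3.0369]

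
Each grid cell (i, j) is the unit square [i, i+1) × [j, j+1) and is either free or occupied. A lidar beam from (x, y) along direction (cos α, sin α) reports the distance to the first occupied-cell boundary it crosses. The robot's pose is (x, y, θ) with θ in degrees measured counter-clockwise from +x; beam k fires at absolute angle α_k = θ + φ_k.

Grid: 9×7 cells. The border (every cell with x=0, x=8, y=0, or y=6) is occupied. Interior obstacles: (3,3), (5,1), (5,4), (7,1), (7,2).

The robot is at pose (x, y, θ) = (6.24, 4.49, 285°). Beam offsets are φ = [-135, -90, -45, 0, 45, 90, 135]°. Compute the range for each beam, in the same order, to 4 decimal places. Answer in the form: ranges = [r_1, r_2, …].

ranges = [0.2771, 0.2485, 0.4800, 2.9364, 2.0323, 1.8221, 1.7436]

beam 1: φ=-135°, α=150°
  direction (-0.8660, 0.5000); cell (6,4); t to first gridline: x 0.2771, y 1.0200 (then +1.1547 / +2.0000)
    (5,4) via x @ 0.2771  # hit
  → r_1 = 0.2771
beam 2: φ=-90°, α=195°
  direction (-0.9659, -0.2588); cell (6,4); t to first gridline: x 0.2485, y 1.8932 (then +1.0353 / +3.8637)
    (5,4) via x @ 0.2485  # hit
  → r_2 = 0.2485
beam 3: φ=-45°, α=240°
  direction (-0.5000, -0.8660); cell (6,4); t to first gridline: x 0.4800, y 0.5658 (then +2.0000 / +1.1547)
    (5,4) via x @ 0.4800  # hit
  → r_3 = 0.4800
beam 4: φ=0°, α=285°
  direction (0.2588, -0.9659); cell (6,4); t to first gridline: x 2.9364, y 0.5073 (then +3.8637 / +1.0353)
    (6,3) via y @ 0.5073
    (6,2) via y @ 1.5426
    (6,1) via y @ 2.5778
    (7,1) via x @ 2.9364  # hit
  → r_4 = 2.9364
beam 5: φ=45°, α=330°
  direction (0.8660, -0.5000); cell (6,4); t to first gridline: x 0.8776, y 0.9800 (then +1.1547 / +2.0000)
    (7,4) via x @ 0.8776
    (7,3) via y @ 0.9800
    (8,3) via x @ 2.0323  # hit
  → r_5 = 2.0323
beam 6: φ=90°, α=15°
  direction (0.9659, 0.2588); cell (6,4); t to first gridline: x 0.7868, y 1.9705 (then +1.0353 / +3.8637)
    (7,4) via x @ 0.7868
    (8,4) via x @ 1.8221  # hit
  → r_6 = 1.8221
beam 7: φ=135°, α=60°
  direction (0.5000, 0.8660); cell (6,4); t to first gridline: x 1.5200, y 0.5889 (then +2.0000 / +1.1547)
    (6,5) via y @ 0.5889
    (7,5) via x @ 1.5200
    (7,6) via y @ 1.7436  # hit
  → r_7 = 1.7436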